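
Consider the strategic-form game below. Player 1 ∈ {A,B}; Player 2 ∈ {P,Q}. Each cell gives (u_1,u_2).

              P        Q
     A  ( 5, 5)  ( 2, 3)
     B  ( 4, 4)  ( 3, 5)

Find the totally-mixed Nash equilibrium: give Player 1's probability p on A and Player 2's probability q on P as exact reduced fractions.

P1 mixes 1/3 on A; P2 mixes 1/2 on P

P1 indiff ⇒ q·5+(1-q)·2 = q·4+(1-q)·3 ⇒ q(1) = (1-q)(1) ⇒ q = 1/2
P2 indiff ⇒ p·5+(1-p)·4 = p·3+(1-p)·5 ⇒ p(2) = (1-p)(1) ⇒ p = 1/3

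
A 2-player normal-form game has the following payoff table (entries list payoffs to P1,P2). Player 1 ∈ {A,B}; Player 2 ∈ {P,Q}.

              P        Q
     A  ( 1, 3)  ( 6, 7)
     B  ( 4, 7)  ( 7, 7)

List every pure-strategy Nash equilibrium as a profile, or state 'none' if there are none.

Nash profiles: (B,P), (B,Q)

(A,P): not NE [P1→B gives 4>1; P2→Q gives 7>3]
(A,Q): not NE [P1→B gives 7>6]
(B,P): NE
(B,Q): NE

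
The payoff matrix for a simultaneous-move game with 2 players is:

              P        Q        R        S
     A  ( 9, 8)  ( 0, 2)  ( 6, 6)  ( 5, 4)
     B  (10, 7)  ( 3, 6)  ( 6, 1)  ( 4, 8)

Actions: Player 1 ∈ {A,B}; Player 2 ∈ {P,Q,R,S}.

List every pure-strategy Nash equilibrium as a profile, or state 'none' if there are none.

Equilibria: none

(A,P): not NE [P1→B gives 10>9]
(A,Q): not NE [P1→B gives 3>0; P2→P gives 8>2]
(A,R): not NE [P2→P gives 8>6]
(A,S): not NE [P2→P gives 8>4]
(B,P): not NE [P2→S gives 8>7]
(B,Q): not NE [P2→S gives 8>6]
(B,R): not NE [P2→S gives 8>1]
(B,S): not NE [P1→A gives 5>4]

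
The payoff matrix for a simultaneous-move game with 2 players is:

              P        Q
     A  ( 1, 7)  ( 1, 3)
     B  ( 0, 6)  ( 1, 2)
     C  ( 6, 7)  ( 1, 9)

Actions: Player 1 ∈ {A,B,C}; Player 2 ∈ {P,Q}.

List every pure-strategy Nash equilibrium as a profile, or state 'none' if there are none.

(A,P): not NE [P1→C gives 6>1]
(A,Q): not NE [P2→P gives 7>3]
(B,P): not NE [P1→C gives 6>0]
(B,Q): not NE [P2→P gives 6>2]
(C,P): not NE [P2→Q gives 9>7]
(C,Q): NE

NE set: (C,Q)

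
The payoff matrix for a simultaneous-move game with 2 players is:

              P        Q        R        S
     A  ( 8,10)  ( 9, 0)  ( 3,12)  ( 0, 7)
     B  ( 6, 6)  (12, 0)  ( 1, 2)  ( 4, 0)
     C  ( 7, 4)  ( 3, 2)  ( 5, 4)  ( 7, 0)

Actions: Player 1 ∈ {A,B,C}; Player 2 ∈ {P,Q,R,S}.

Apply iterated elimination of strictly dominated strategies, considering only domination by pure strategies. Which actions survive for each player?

IESDS → P1:{A,C} P2:{P,R}

P2 drop Q (P beats it: A:10>0 B:6>0 C:4>2)
P1 drop B (C beats it: P:7>6 R:5>1 S:7>4)
P2 drop S (P beats it: A:10>7 C:4>0)
P1→{A,C} P2→{P,R}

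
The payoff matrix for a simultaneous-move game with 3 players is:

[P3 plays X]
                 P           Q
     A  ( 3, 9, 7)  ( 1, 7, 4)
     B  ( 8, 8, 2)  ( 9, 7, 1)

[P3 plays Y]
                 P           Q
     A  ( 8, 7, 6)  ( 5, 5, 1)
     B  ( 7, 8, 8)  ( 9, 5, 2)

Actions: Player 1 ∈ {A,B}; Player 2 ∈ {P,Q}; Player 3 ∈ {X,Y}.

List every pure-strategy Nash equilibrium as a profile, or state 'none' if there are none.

PSNE: ∅

(A,P,X): not NE [P1→B gives 8>3]
(A,P,Y): not NE [P3→X gives 7>6]
(A,Q,X): not NE [P1→B gives 9>1; P2→P gives 9>7]
(A,Q,Y): not NE [P1→B gives 9>5; P2→P gives 7>5; P3→X gives 4>1]
(B,P,X): not NE [P3→Y gives 8>2]
(B,P,Y): not NE [P1→A gives 8>7]
(B,Q,X): not NE [P2→P gives 8>7; P3→Y gives 2>1]
(B,Q,Y): not NE [P2→P gives 8>5]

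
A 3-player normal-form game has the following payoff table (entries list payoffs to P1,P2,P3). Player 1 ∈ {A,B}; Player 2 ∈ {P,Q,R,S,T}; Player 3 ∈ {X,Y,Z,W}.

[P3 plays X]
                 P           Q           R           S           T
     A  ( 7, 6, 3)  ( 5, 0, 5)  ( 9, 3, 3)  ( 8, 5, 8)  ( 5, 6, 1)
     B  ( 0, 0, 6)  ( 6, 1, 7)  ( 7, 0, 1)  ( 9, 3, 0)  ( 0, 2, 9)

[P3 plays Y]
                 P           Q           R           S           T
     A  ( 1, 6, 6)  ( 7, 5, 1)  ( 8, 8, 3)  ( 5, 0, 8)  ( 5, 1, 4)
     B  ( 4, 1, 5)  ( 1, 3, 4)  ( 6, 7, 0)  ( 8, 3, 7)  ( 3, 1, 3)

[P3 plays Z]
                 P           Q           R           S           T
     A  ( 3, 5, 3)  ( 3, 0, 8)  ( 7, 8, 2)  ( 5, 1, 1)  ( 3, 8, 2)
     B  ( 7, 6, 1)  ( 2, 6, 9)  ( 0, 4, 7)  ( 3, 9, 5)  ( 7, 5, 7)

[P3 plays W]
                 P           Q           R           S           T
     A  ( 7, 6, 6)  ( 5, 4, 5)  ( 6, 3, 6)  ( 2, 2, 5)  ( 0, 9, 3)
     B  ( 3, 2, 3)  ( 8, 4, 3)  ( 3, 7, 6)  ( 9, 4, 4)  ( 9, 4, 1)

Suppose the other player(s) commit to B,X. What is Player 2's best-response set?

argmax u_2 = {S}

u_2(P vs B,X) = 0
u_2(Q vs B,X) = 1
u_2(R vs B,X) = 0
u_2(S vs B,X) = 3
u_2(T vs B,X) = 2
max payoff 3 at {S}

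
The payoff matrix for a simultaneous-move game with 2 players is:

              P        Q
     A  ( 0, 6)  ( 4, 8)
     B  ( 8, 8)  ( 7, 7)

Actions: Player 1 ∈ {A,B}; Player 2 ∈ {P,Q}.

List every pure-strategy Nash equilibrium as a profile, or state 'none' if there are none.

(A,P): not NE [P1→B gives 8>0; P2→Q gives 8>6]
(A,Q): not NE [P1→B gives 7>4]
(B,P): NE
(B,Q): not NE [P2→P gives 8>7]

NE set: (B,P)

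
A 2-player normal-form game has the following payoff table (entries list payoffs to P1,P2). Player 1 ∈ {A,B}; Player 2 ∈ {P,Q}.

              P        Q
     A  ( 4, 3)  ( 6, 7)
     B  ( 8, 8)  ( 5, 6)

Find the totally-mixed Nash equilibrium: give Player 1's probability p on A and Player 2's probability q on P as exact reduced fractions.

p=1/3, q=1/5

P1 indiff ⇒ q·4+(1-q)·6 = q·8+(1-q)·5 ⇒ q(-4) = (1-q)(-1) ⇒ q = 1/5
P2 indiff ⇒ p·3+(1-p)·8 = p·7+(1-p)·6 ⇒ p(-4) = (1-p)(-2) ⇒ p = 1/3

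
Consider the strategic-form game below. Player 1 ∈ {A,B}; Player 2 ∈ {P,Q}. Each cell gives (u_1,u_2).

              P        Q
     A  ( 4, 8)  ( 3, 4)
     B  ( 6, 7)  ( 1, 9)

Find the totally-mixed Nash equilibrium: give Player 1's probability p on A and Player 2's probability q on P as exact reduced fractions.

(p,q) = (1/3, 1/2)

P1 indiff ⇒ q·4+(1-q)·3 = q·6+(1-q)·1 ⇒ q(-2) = (1-q)(-2) ⇒ q = 1/2
P2 indiff ⇒ p·8+(1-p)·7 = p·4+(1-p)·9 ⇒ p(4) = (1-p)(2) ⇒ p = 1/3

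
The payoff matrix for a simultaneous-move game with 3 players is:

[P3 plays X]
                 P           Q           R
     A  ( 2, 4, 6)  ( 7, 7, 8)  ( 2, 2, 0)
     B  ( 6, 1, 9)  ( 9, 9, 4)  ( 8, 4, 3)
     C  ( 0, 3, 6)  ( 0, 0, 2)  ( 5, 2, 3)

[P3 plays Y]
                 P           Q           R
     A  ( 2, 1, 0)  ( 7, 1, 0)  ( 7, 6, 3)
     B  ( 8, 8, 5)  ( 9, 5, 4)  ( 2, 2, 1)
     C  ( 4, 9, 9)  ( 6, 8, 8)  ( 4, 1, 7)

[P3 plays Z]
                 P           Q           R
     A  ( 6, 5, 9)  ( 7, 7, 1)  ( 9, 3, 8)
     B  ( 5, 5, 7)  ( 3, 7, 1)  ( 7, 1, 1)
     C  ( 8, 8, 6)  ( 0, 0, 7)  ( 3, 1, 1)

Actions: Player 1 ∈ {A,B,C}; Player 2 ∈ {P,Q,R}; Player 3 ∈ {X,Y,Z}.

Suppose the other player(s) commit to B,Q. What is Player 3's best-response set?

argmax u_3 = {X,Y}

u_3(X vs B,Q) = 4
u_3(Y vs B,Q) = 4
u_3(Z vs B,Q) = 1
max payoff 4 at {X,Y}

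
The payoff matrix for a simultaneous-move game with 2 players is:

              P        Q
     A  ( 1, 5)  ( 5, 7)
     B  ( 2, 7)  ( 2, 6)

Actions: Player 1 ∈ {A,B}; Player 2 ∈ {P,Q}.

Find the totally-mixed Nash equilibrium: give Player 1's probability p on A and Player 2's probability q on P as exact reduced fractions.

P1 indiff ⇒ q·1+(1-q)·5 = q·2+(1-q)·2 ⇒ q(-1) = (1-q)(-3) ⇒ q = 3/4
P2 indiff ⇒ p·5+(1-p)·7 = p·7+(1-p)·6 ⇒ p(-2) = (1-p)(-1) ⇒ p = 1/3

p=1/3, q=3/4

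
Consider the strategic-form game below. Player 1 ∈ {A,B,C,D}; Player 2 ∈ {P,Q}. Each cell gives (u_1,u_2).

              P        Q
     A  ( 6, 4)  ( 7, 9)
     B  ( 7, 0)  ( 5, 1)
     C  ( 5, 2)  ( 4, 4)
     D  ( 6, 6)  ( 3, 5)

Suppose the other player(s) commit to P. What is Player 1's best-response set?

u_1(A vs P) = 6
u_1(B vs P) = 7
u_1(C vs P) = 5
u_1(D vs P) = 6
max payoff 7 at {B}

BR_1 = {B}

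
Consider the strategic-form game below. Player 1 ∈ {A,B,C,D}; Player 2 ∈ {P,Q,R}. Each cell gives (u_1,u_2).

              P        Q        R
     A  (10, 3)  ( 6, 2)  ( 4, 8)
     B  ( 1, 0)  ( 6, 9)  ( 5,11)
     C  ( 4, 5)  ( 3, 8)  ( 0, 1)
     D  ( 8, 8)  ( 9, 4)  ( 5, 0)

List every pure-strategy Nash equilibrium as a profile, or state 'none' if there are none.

NE set: (B,R)

(A,P): not NE [P2→R gives 8>3]
(A,Q): not NE [P1→D gives 9>6; P2→R gives 8>2]
(A,R): not NE [P1→D gives 5>4]
(B,P): not NE [P1→A gives 10>1; P2→R gives 11>0]
(B,Q): not NE [P1→D gives 9>6; P2→R gives 11>9]
(B,R): NE
(C,P): not NE [P1→A gives 10>4; P2→Q gives 8>5]
(C,Q): not NE [P1→D gives 9>3]
(C,R): not NE [P1→D gives 5>0; P2→Q gives 8>1]
(D,P): not NE [P1→A gives 10>8]
(D,Q): not NE [P2→P gives 8>4]
(D,R): not NE [P2→P gives 8>0]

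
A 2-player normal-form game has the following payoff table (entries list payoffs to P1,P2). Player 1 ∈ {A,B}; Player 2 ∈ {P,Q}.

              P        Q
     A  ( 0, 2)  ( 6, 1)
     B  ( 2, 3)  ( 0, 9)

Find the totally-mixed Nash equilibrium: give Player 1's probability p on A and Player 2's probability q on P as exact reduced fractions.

P1 indiff ⇒ q·0+(1-q)·6 = q·2+(1-q)·0 ⇒ q(-2) = (1-q)(-6) ⇒ q = 3/4
P2 indiff ⇒ p·2+(1-p)·3 = p·1+(1-p)·9 ⇒ p(1) = (1-p)(6) ⇒ p = 6/7

P1 mixes 6/7 on A; P2 mixes 3/4 on P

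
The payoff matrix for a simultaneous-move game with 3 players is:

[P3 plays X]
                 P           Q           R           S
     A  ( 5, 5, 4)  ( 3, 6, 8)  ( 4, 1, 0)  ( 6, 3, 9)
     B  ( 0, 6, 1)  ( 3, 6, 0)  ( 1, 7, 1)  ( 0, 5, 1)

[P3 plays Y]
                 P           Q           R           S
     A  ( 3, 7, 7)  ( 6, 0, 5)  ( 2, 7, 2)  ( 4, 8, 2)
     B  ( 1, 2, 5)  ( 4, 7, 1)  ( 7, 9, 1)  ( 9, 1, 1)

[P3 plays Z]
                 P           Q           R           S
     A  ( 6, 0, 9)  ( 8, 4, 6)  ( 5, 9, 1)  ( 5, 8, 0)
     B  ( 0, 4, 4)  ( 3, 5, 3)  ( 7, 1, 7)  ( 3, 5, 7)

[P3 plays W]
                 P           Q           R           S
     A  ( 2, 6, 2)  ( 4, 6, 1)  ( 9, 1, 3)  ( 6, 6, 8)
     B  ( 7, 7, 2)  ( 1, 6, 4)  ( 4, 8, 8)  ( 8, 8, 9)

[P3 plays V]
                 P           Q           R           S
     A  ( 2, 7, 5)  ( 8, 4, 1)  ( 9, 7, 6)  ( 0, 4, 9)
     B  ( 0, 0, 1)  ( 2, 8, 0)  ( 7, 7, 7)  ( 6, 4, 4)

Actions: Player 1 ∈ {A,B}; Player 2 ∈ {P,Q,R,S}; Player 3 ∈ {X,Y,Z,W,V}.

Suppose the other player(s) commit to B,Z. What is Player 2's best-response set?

P2 best: {Q,S}

u_2(P vs B,Z) = 4
u_2(Q vs B,Z) = 5
u_2(R vs B,Z) = 1
u_2(S vs B,Z) = 5
max payoff 5 at {Q,S}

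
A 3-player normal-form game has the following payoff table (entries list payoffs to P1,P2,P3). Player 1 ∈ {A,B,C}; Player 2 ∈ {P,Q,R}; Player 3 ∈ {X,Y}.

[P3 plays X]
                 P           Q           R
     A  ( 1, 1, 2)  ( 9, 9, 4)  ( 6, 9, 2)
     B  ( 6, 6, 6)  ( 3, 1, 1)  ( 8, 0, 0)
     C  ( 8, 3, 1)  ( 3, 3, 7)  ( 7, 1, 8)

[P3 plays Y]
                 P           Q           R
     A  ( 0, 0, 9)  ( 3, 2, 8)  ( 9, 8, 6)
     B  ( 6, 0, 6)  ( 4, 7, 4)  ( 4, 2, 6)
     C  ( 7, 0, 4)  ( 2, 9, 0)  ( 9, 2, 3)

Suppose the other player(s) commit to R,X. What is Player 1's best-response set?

u_1(A vs R,X) = 6
u_1(B vs R,X) = 8
u_1(C vs R,X) = 7
max payoff 8 at {B}

BR_1 = {B}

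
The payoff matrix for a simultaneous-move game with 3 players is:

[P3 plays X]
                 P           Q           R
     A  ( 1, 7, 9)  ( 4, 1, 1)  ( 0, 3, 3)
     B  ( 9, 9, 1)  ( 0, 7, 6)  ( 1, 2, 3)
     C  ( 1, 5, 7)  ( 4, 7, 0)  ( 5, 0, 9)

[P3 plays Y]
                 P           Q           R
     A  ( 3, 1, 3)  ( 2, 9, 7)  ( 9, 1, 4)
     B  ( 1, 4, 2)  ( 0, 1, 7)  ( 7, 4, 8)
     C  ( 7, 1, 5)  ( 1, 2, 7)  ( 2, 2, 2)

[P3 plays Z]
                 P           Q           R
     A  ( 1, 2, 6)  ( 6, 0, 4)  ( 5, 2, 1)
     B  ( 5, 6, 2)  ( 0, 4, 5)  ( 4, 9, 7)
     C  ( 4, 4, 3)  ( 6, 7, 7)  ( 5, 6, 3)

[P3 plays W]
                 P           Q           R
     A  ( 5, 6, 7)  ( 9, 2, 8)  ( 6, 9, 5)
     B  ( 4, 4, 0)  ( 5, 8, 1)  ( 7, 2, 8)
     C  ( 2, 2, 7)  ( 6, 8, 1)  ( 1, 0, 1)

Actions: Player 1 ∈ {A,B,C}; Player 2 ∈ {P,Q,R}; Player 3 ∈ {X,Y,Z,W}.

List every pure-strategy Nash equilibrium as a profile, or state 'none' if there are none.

(A,P,X): not NE [P1→B gives 9>1]
(A,P,Y): not NE [P1→C gives 7>3; P2→Q gives 9>1; P3→X gives 9>3]
(A,P,Z): not NE [P1→B gives 5>1; P3→X gives 9>6]
(A,P,W): not NE [P2→R gives 9>6; P3→X gives 9>7]
(A,Q,X): not NE [P2→P gives 7>1; P3→W gives 8>1]
(A,Q,Y): not NE [P3→W gives 8>7]
(A,Q,Z): not NE [P2→R gives 2>0; P3→W gives 8>4]
(A,Q,W): not NE [P2→R gives 9>2]
(A,R,X): not NE [P1→C gives 5>0; P2→P gives 7>3; P3→W gives 5>3]
(A,R,Y): not NE [P2→Q gives 9>1; P3→W gives 5>4]
(A,R,Z): not NE [P3→W gives 5>1]
(A,R,W): not NE [P1→B gives 7>6]
(B,P,X): not NE [P3→Z gives 2>1]
(B,P,Y): not NE [P1→C gives 7>1]
(B,P,Z): not NE [P2→R gives 9>6]
(B,P,W): not NE [P1→A gives 5>4; P2→Q gives 8>4; P3→Z gives 2>0]
(B,Q,X): not NE [P1→C gives 4>0; P2→P gives 9>7; P3→Y gives 7>6]
(B,Q,Y): not NE [P1→A gives 2>0; P2→R gives 4>1]
(B,Q,Z): not NE [P1→C gives 6>0; P2→R gives 9>4; P3→Y gives 7>5]
(B,Q,W): not NE [P1→A gives 9>5; P3→Y gives 7>1]
(B,R,X): not NE [P1→C gives 5>1; P2→P gives 9>2; P3→W gives 8>3]
(B,R,Y): not NE [P1→A gives 9>7]
(B,R,Z): not NE [P1→C gives 5>4; P3→W gives 8>7]
(B,R,W): not NE [P2→Q gives 8>2]
(C,P,X): not NE [P1→B gives 9>1; P2→Q gives 7>5]
(C,P,Y): not NE [P2→R gives 2>1; P3→W gives 7>5]
(C,P,Z): not NE [P1→B gives 5>4; P2→Q gives 7>4; P3→W gives 7>3]
(C,P,W): not NE [P1→A gives 5>2; P2→Q gives 8>2]
(C,Q,X): not NE [P3→Z gives 7>0]
(C,Q,Y): not NE [P1→A gives 2>1]
(C,Q,Z): NE
(C,Q,W): not NE [P1→A gives 9>6; P3→Z gives 7>1]
(C,R,X): not NE [P2→Q gives 7>0]
(C,R,Y): not NE [P1→A gives 9>2; P3→X gives 9>2]
(C,R,Z): not NE [P2→Q gives 7>6; P3→X gives 9>3]
(C,R,W): not NE [P1→B gives 7>1; P2→Q gives 8>0; P3→X gives 9>1]

Nash profiles: (C,Q,Z)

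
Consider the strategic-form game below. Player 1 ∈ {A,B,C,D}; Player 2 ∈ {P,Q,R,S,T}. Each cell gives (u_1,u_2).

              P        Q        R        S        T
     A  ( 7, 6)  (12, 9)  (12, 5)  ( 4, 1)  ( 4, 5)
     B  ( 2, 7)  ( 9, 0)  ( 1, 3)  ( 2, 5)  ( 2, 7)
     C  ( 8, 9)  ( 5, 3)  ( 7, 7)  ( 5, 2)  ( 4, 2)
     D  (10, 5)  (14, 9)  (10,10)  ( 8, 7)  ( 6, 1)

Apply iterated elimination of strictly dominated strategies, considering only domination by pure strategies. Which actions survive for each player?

P1 drop B (A beats it: P:7>2 Q:12>9 R:12>1 S:4>2 T:4>2)
P1 drop C (D beats it: P:10>8 Q:14>5 R:10>7 S:8>5 T:6>4)
P2 drop P (Q beats it: A:9>6 D:9>5)
P2 drop S (Q beats it: A:9>1 D:9>7)
P2 drop T (Q beats it: A:9>5 D:9>1)
P1→{A,D} P2→{Q,R}

Survivors P1:{A,D} P2:{Q,R}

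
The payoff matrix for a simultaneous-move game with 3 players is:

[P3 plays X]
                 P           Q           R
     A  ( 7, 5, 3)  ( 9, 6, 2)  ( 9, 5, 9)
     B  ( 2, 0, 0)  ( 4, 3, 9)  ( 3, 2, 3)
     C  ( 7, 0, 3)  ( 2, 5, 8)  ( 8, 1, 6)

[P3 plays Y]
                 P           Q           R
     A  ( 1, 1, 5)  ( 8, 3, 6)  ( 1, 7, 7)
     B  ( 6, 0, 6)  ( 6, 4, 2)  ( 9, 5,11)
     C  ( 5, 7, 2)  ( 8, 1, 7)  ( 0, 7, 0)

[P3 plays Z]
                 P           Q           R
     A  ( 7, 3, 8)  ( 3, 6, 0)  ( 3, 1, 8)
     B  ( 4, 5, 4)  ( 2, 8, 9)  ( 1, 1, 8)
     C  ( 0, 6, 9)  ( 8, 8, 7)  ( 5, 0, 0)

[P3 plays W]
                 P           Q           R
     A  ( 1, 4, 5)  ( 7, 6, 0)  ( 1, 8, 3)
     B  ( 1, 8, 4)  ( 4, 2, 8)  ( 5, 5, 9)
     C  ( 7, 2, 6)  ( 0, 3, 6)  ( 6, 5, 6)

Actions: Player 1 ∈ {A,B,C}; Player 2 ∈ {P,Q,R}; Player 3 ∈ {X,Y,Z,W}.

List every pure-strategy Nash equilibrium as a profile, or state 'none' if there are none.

NE set: (B,R,Y), (C,R,W)

(A,P,X): not NE [P2→Q gives 6>5; P3→Z gives 8>3]
(A,P,Y): not NE [P1→B gives 6>1; P2→R gives 7>1; P3→Z gives 8>5]
(A,P,Z): not NE [P2→Q gives 6>3]
(A,P,W): not NE [P1→C gives 7>1; P2→R gives 8>4; P3→Z gives 8>5]
(A,Q,X): not NE [P3→Y gives 6>2]
(A,Q,Y): not NE [P2→R gives 7>3]
(A,Q,Z): not NE [P1→C gives 8>3; P3→Y gives 6>0]
(A,Q,W): not NE [P2→R gives 8>6; P3→Y gives 6>0]
(A,R,X): not NE [P2→Q gives 6>5]
(A,R,Y): not NE [P1→B gives 9>1; P3→X gives 9>7]
(A,R,Z): not NE [P1→C gives 5>3; P2→Q gives 6>1; P3→X gives 9>8]
(A,R,W): not NE [P1→C gives 6>1; P3→X gives 9>3]
(B,P,X): not NE [P1→C gives 7>2; P2→Q gives 3>0; P3→Y gives 6>0]
(B,P,Y): not NE [P2→R gives 5>0]
(B,P,Z): not NE [P1→A gives 7>4; P2→Q gives 8>5; P3→Y gives 6>4]
(B,P,W): not NE [P1→C gives 7>1; P3→Y gives 6>4]
(B,Q,X): not NE [P1→A gives 9>4]
(B,Q,Y): not NE [P1→C gives 8>6; P2→R gives 5>4; P3→Z gives 9>2]
(B,Q,Z): not NE [P1→C gives 8>2]
(B,Q,W): not NE [P1→A gives 7>4; P2→P gives 8>2; P3→Z gives 9>8]
(B,R,X): not NE [P1→A gives 9>3; P2→Q gives 3>2; P3→Y gives 11>3]
(B,R,Y): NE
(B,R,Z): not NE [P1→C gives 5>1; P2→Q gives 8>1; P3→Y gives 11>8]
(B,R,W): not NE [P1→C gives 6>5; P2→P gives 8>5; P3→Y gives 11>9]
(C,P,X): not NE [P2→Q gives 5>0; P3→Z gives 9>3]
(C,P,Y): not NE [P1→B gives 6>5; P3→Z gives 9>2]
(C,P,Z): not NE [P1→A gives 7>0; P2→Q gives 8>6]
(C,P,W): not NE [P2→R gives 5>2; P3→Z gives 9>6]
(C,Q,X): not NE [P1→A gives 9>2]
(C,Q,Y): not NE [P2→R gives 7>1; P3→X gives 8>7]
(C,Q,Z): not NE [P3→X gives 8>7]
(C,Q,W): not NE [P1→A gives 7>0; P2→R gives 5>3; P3→X gives 8>6]
(C,R,X): not NE [P1→A gives 9>8; P2→Q gives 5>1]
(C,R,Y): not NE [P1→B gives 9>0; P3→W gives 6>0]
(C,R,Z): not NE [P2→Q gives 8>0; P3→W gives 6>0]
(C,R,W): NE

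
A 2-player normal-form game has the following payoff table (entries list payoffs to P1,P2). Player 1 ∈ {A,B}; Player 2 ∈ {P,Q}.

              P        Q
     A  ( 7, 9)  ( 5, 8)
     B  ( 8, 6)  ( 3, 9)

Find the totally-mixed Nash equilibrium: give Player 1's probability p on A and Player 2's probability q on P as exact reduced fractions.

(p,q) = (3/4, 2/3)

P1 indiff ⇒ q·7+(1-q)·5 = q·8+(1-q)·3 ⇒ q(-1) = (1-q)(-2) ⇒ q = 2/3
P2 indiff ⇒ p·9+(1-p)·6 = p·8+(1-p)·9 ⇒ p(1) = (1-p)(3) ⇒ p = 3/4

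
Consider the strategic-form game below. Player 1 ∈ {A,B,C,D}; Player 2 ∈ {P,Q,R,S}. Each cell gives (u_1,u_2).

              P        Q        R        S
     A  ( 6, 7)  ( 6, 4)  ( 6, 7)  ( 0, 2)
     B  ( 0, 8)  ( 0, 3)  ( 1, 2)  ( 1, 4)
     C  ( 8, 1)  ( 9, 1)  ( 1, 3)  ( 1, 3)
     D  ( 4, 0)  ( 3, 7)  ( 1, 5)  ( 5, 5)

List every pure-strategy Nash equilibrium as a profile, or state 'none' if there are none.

(A,P): not NE [P1→C gives 8>6]
(A,Q): not NE [P1→C gives 9>6; P2→R gives 7>4]
(A,R): NE
(A,S): not NE [P1→D gives 5>0; P2→R gives 7>2]
(B,P): not NE [P1→C gives 8>0]
(B,Q): not NE [P1→C gives 9>0; P2→P gives 8>3]
(B,R): not NE [P1→A gives 6>1; P2→P gives 8>2]
(B,S): not NE [P1→D gives 5>1; P2→P gives 8>4]
(C,P): not NE [P2→S gives 3>1]
(C,Q): not NE [P2→S gives 3>1]
(C,R): not NE [P1→A gives 6>1]
(C,S): not NE [P1→D gives 5>1]
(D,P): not NE [P1→C gives 8>4; P2→Q gives 7>0]
(D,Q): not NE [P1→C gives 9>3]
(D,R): not NE [P1→A gives 6>1; P2→Q gives 7>5]
(D,S): not NE [P2→Q gives 7>5]

PSNE = {(A,R)}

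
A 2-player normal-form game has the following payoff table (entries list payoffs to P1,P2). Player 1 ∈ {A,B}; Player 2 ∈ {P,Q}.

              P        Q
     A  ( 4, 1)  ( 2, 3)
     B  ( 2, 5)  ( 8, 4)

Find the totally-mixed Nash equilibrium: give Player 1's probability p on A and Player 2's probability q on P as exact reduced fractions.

P1 indiff ⇒ q·4+(1-q)·2 = q·2+(1-q)·8 ⇒ q(2) = (1-q)(6) ⇒ q = 3/4
P2 indiff ⇒ p·1+(1-p)·5 = p·3+(1-p)·4 ⇒ p(-2) = (1-p)(-1) ⇒ p = 1/3

(p,q) = (1/3, 3/4)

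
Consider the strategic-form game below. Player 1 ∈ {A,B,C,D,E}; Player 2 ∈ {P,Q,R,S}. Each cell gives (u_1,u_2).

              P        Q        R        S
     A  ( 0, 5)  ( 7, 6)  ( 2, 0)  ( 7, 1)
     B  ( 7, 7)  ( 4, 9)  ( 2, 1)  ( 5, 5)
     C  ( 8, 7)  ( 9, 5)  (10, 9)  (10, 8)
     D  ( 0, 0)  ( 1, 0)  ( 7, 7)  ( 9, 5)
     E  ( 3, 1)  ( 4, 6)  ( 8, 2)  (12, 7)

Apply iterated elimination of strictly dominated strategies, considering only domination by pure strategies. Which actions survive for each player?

Survivors P1:{C,E} P2:{R,S}

P1 drop A (C beats it: P:8>0 Q:9>7 R:10>2 S:10>7)
P1 drop B (C beats it: P:8>7 Q:9>4 R:10>2 S:10>5)
P1 drop D (C beats it: P:8>0 Q:9>1 R:10>7 S:10>9)
P2 drop P (R beats it: C:9>7 E:2>1)
P2 drop Q (S beats it: C:8>5 E:7>6)
P1→{C,E} P2→{R,S}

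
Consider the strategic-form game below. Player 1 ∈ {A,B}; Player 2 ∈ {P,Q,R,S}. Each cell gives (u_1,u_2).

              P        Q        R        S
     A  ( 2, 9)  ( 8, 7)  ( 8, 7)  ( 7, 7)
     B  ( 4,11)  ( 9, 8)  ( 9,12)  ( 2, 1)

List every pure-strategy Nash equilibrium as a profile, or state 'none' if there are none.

(A,P): not NE [P1→B gives 4>2]
(A,Q): not NE [P1→B gives 9>8; P2→P gives 9>7]
(A,R): not NE [P1→B gives 9>8; P2→P gives 9>7]
(A,S): not NE [P2→P gives 9>7]
(B,P): not NE [P2→R gives 12>11]
(B,Q): not NE [P2→R gives 12>8]
(B,R): NE
(B,S): not NE [P1→A gives 7>2; P2→R gives 12>1]

PSNE = {(B,R)}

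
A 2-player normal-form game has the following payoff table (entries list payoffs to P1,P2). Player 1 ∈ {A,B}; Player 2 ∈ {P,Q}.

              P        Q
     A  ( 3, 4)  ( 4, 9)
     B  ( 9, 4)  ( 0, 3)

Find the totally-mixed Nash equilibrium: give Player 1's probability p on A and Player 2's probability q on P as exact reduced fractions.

p=1/6, q=2/5

P1 indiff ⇒ q·3+(1-q)·4 = q·9+(1-q)·0 ⇒ q(-6) = (1-q)(-4) ⇒ q = 2/5
P2 indiff ⇒ p·4+(1-p)·4 = p·9+(1-p)·3 ⇒ p(-5) = (1-p)(-1) ⇒ p = 1/6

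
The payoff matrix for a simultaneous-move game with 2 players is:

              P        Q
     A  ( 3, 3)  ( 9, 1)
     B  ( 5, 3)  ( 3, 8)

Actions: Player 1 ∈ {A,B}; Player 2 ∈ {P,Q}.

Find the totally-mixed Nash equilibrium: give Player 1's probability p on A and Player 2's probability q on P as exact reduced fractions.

p=5/7, q=3/4

P1 indiff ⇒ q·3+(1-q)·9 = q·5+(1-q)·3 ⇒ q(-2) = (1-q)(-6) ⇒ q = 3/4
P2 indiff ⇒ p·3+(1-p)·3 = p·1+(1-p)·8 ⇒ p(2) = (1-p)(5) ⇒ p = 5/7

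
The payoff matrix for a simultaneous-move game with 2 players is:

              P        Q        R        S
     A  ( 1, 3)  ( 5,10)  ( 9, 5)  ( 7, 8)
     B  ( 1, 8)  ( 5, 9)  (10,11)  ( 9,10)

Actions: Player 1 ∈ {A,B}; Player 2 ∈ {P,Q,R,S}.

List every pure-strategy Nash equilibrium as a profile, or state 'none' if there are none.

PSNE = {(A,Q), (B,R)}

(A,P): not NE [P2→Q gives 10>3]
(A,Q): NE
(A,R): not NE [P1→B gives 10>9; P2→Q gives 10>5]
(A,S): not NE [P1→B gives 9>7; P2→Q gives 10>8]
(B,P): not NE [P2→R gives 11>8]
(B,Q): not NE [P2→R gives 11>9]
(B,R): NE
(B,S): not NE [P2→R gives 11>10]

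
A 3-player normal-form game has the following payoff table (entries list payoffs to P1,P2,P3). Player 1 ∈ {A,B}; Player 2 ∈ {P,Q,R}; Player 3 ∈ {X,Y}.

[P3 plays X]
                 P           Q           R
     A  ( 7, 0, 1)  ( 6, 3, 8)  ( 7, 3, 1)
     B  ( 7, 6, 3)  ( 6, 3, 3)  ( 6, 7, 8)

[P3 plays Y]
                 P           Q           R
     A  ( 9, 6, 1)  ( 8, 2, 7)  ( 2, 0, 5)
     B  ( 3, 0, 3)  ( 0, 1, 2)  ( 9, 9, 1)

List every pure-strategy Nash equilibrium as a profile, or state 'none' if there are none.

NE set: (A,P,Y), (A,Q,X)

(A,P,X): not NE [P2→R gives 3>0]
(A,P,Y): NE
(A,Q,X): NE
(A,Q,Y): not NE [P2→P gives 6>2; P3→X gives 8>7]
(A,R,X): not NE [P3→Y gives 5>1]
(A,R,Y): not NE [P1→B gives 9>2; P2→P gives 6>0]
(B,P,X): not NE [P2→R gives 7>6]
(B,P,Y): not NE [P1→A gives 9>3; P2→R gives 9>0]
(B,Q,X): not NE [P2→R gives 7>3]
(B,Q,Y): not NE [P1→A gives 8>0; P2→R gives 9>1; P3→X gives 3>2]
(B,R,X): not NE [P1→A gives 7>6]
(B,R,Y): not NE [P3→X gives 8>1]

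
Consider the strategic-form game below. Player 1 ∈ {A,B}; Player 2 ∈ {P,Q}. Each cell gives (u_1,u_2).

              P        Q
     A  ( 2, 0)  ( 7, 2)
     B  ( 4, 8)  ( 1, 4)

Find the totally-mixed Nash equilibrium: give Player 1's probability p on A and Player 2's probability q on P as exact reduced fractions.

P1 indiff ⇒ q·2+(1-q)·7 = q·4+(1-q)·1 ⇒ q(-2) = (1-q)(-6) ⇒ q = 3/4
P2 indiff ⇒ p·0+(1-p)·8 = p·2+(1-p)·4 ⇒ p(-2) = (1-p)(-4) ⇒ p = 2/3

(p,q) = (2/3, 3/4)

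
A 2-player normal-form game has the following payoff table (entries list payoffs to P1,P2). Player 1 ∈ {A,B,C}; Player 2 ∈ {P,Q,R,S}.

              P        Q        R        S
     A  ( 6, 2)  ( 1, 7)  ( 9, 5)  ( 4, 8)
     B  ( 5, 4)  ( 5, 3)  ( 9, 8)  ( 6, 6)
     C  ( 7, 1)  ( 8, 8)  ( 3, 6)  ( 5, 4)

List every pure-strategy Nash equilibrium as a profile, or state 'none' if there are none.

PSNE = {(B,R), (C,Q)}

(A,P): not NE [P1→C gives 7>6; P2→S gives 8>2]
(A,Q): not NE [P1→C gives 8>1; P2→S gives 8>7]
(A,R): not NE [P2→S gives 8>5]
(A,S): not NE [P1→B gives 6>4]
(B,P): not NE [P1→C gives 7>5; P2→R gives 8>4]
(B,Q): not NE [P1→C gives 8>5; P2→R gives 8>3]
(B,R): NE
(B,S): not NE [P2→R gives 8>6]
(C,P): not NE [P2→Q gives 8>1]
(C,Q): NE
(C,R): not NE [P1→B gives 9>3; P2→Q gives 8>6]
(C,S): not NE [P1→B gives 6>5; P2→Q gives 8>4]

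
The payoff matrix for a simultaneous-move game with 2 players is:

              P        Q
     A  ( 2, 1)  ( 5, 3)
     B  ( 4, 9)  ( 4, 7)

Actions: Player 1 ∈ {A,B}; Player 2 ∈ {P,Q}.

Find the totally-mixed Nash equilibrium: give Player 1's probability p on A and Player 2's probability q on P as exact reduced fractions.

p=1/2, q=1/3

P1 indiff ⇒ q·2+(1-q)·5 = q·4+(1-q)·4 ⇒ q(-2) = (1-q)(-1) ⇒ q = 1/3
P2 indiff ⇒ p·1+(1-p)·9 = p·3+(1-p)·7 ⇒ p(-2) = (1-p)(-2) ⇒ p = 1/2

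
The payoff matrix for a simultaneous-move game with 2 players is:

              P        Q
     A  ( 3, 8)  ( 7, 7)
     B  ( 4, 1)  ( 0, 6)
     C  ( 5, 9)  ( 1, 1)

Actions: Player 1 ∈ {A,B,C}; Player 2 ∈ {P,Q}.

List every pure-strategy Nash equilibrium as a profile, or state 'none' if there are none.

NE set: (C,P)

(A,P): not NE [P1→C gives 5>3]
(A,Q): not NE [P2→P gives 8>7]
(B,P): not NE [P1→C gives 5>4; P2→Q gives 6>1]
(B,Q): not NE [P1→A gives 7>0]
(C,P): NE
(C,Q): not NE [P1→A gives 7>1; P2→P gives 9>1]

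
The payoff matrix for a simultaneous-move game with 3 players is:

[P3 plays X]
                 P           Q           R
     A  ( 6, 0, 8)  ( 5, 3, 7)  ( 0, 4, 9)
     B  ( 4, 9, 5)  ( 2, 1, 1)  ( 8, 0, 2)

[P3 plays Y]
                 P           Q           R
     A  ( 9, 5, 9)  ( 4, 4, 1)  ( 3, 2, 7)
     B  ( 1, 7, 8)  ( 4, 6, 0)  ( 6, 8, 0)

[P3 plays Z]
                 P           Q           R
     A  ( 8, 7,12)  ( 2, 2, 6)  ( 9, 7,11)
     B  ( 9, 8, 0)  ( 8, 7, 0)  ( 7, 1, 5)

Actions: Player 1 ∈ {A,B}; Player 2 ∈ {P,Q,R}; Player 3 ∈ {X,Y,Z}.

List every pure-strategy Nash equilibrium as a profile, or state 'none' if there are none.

(A,P,X): not NE [P2→R gives 4>0; P3→Z gives 12>8]
(A,P,Y): not NE [P3→Z gives 12>9]
(A,P,Z): not NE [P1→B gives 9>8]
(A,Q,X): not NE [P2→R gives 4>3]
(A,Q,Y): not NE [P2→P gives 5>4; P3→X gives 7>1]
(A,Q,Z): not NE [P1→B gives 8>2; P2→R gives 7>2; P3→X gives 7>6]
(A,R,X): not NE [P1→B gives 8>0; P3→Z gives 11>9]
(A,R,Y): not NE [P1→B gives 6>3; P2→P gives 5>2; P3→Z gives 11>7]
(A,R,Z): NE
(B,P,X): not NE [P1→A gives 6>4; P3→Y gives 8>5]
(B,P,Y): not NE [P1→A gives 9>1; P2→R gives 8>7]
(B,P,Z): not NE [P3→Y gives 8>0]
(B,Q,X): not NE [P1→A gives 5>2; P2→P gives 9>1]
(B,Q,Y): not NE [P2→R gives 8>6; P3→X gives 1>0]
(B,Q,Z): not NE [P2→P gives 8>7; P3→X gives 1>0]
(B,R,X): not NE [P2→P gives 9>0; P3→Z gives 5>2]
(B,R,Y): not NE [P3→Z gives 5>0]
(B,R,Z): not NE [P1→A gives 9>7; P2→P gives 8>1]

PSNE = {(A,R,Z)}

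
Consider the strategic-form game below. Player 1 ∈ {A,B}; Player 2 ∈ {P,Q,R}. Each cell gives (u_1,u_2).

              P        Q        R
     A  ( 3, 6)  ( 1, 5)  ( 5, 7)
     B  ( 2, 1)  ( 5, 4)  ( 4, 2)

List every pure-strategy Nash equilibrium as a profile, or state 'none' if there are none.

(A,P): not NE [P2→R gives 7>6]
(A,Q): not NE [P1→B gives 5>1; P2→R gives 7>5]
(A,R): NE
(B,P): not NE [P1→A gives 3>2; P2→Q gives 4>1]
(B,Q): NE
(B,R): not NE [P1→A gives 5>4; P2→Q gives 4>2]

PSNE = {(A,R), (B,Q)}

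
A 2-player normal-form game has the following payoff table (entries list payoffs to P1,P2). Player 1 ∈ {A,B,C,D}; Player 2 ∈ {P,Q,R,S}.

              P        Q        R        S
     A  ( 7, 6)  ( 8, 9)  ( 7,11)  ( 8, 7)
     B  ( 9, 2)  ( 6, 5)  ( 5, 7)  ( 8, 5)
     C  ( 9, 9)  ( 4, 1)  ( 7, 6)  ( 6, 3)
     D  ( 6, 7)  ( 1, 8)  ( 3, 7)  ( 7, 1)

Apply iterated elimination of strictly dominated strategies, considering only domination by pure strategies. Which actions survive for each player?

Remaining: P1:{A,B,C} P2:{P,R}

P1 drop D (A beats it: P:7>6 Q:8>1 R:7>3 S:8>7)
P2 drop Q (R beats it: A:11>9 B:7>5 C:6>1)
P2 drop S (R beats it: A:11>7 B:7>5 C:6>3)
P1→{A,B,C} P2→{P,R}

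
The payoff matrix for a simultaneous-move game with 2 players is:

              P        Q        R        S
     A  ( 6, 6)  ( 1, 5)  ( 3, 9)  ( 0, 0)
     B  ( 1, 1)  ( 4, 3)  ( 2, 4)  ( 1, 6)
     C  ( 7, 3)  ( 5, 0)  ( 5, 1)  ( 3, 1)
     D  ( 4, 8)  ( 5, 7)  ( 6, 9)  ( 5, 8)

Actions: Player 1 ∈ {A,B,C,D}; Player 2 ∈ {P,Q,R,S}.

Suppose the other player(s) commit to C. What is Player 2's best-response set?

u_2(P vs C) = 3
u_2(Q vs C) = 0
u_2(R vs C) = 1
u_2(S vs C) = 1
max payoff 3 at {P}

P2 best: {P}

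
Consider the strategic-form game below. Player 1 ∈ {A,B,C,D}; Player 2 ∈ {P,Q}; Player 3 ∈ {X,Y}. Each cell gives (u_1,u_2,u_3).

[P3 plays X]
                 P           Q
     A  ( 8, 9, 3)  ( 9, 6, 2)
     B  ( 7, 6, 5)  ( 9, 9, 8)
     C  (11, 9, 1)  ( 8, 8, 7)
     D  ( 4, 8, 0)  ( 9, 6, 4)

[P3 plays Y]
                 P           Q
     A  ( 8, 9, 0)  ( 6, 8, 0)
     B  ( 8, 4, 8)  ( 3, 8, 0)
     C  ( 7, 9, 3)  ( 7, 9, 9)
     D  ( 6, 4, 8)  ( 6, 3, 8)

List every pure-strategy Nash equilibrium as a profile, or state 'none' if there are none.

NE set: (B,Q,X), (C,Q,Y)

(A,P,X): not NE [P1→C gives 11>8]
(A,P,Y): not NE [P3→X gives 3>0]
(A,Q,X): not NE [P2→P gives 9>6]
(A,Q,Y): not NE [P1→C gives 7>6; P2→P gives 9>8; P3→X gives 2>0]
(B,P,X): not NE [P1→C gives 11>7; P2→Q gives 9>6; P3→Y gives 8>5]
(B,P,Y): not NE [P2→Q gives 8>4]
(B,Q,X): NE
(B,Q,Y): not NE [P1→C gives 7>3; P3→X gives 8>0]
(C,P,X): not NE [P3→Y gives 3>1]
(C,P,Y): not NE [P1→B gives 8>7]
(C,Q,X): not NE [P1→D gives 9>8; P2→P gives 9>8; P3→Y gives 9>7]
(C,Q,Y): NE
(D,P,X): not NE [P1→C gives 11>4; P3→Y gives 8>0]
(D,P,Y): not NE [P1→B gives 8>6]
(D,Q,X): not NE [P2→P gives 8>6; P3→Y gives 8>4]
(D,Q,Y): not NE [P1→C gives 7>6; P2→P gives 4>3]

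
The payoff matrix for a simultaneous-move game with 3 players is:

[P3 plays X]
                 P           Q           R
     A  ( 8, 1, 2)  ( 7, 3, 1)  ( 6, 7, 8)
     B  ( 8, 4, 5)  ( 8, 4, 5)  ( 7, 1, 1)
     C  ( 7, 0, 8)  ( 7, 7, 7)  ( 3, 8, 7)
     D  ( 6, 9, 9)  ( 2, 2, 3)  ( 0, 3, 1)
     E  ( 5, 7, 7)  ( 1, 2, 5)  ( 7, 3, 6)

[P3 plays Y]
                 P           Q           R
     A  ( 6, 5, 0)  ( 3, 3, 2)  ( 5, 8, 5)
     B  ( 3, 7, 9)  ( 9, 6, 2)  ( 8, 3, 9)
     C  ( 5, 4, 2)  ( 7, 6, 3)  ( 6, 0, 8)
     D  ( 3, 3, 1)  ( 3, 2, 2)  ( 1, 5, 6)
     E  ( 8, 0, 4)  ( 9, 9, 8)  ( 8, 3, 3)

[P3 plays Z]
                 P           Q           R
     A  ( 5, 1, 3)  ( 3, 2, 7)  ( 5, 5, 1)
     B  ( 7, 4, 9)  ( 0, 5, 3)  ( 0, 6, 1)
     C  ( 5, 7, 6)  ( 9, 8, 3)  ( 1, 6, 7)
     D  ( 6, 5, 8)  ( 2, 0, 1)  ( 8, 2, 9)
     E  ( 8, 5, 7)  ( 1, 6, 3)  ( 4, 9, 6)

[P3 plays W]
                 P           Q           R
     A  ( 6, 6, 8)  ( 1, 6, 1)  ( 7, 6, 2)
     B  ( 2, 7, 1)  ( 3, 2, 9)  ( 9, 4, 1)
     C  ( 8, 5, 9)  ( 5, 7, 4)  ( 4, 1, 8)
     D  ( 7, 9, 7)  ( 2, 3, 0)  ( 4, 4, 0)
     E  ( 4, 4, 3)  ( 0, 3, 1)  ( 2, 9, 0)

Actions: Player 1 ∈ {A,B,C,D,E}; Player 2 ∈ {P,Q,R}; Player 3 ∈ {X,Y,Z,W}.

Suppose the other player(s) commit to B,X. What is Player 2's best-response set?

u_2(P vs B,X) = 4
u_2(Q vs B,X) = 4
u_2(R vs B,X) = 1
max payoff 4 at {P,Q}

P2 best: {P,Q}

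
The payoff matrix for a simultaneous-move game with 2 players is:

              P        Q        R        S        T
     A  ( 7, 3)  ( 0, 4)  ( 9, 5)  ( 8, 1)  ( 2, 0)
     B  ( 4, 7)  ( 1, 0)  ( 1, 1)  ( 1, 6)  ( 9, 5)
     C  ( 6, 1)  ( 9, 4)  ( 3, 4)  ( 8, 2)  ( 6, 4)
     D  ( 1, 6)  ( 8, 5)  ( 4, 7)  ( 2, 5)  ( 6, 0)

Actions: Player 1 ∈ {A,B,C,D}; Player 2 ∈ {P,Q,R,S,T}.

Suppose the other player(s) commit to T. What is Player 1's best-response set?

u_1(A vs T) = 2
u_1(B vs T) = 9
u_1(C vs T) = 6
u_1(D vs T) = 6
max payoff 9 at {B}

argmax u_1 = {B}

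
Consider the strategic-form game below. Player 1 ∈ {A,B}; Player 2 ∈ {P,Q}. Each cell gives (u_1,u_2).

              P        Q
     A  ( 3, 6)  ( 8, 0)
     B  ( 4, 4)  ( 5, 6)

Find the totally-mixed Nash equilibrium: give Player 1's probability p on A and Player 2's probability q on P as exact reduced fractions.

P1 indiff ⇒ q·3+(1-q)·8 = q·4+(1-q)·5 ⇒ q(-1) = (1-q)(-3) ⇒ q = 3/4
P2 indiff ⇒ p·6+(1-p)·4 = p·0+(1-p)·6 ⇒ p(6) = (1-p)(2) ⇒ p = 1/4

P1 mixes 1/4 on A; P2 mixes 3/4 on P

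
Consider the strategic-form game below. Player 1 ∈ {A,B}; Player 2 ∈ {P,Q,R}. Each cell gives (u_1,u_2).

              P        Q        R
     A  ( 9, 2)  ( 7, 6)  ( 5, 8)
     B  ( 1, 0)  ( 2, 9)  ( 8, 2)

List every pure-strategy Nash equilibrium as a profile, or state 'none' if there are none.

Equilibria: none

(A,P): not NE [P2→R gives 8>2]
(A,Q): not NE [P2→R gives 8>6]
(A,R): not NE [P1→B gives 8>5]
(B,P): not NE [P1→A gives 9>1; P2→Q gives 9>0]
(B,Q): not NE [P1→A gives 7>2]
(B,R): not NE [P2→Q gives 9>2]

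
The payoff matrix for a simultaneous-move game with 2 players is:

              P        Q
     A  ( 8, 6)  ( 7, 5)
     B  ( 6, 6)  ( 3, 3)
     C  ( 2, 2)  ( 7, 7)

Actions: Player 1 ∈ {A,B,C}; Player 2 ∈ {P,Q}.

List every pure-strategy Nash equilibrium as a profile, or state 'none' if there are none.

(A,P): NE
(A,Q): not NE [P2→P gives 6>5]
(B,P): not NE [P1→A gives 8>6]
(B,Q): not NE [P1→C gives 7>3; P2→P gives 6>3]
(C,P): not NE [P1→A gives 8>2; P2→Q gives 7>2]
(C,Q): NE

NE set: (A,P), (C,Q)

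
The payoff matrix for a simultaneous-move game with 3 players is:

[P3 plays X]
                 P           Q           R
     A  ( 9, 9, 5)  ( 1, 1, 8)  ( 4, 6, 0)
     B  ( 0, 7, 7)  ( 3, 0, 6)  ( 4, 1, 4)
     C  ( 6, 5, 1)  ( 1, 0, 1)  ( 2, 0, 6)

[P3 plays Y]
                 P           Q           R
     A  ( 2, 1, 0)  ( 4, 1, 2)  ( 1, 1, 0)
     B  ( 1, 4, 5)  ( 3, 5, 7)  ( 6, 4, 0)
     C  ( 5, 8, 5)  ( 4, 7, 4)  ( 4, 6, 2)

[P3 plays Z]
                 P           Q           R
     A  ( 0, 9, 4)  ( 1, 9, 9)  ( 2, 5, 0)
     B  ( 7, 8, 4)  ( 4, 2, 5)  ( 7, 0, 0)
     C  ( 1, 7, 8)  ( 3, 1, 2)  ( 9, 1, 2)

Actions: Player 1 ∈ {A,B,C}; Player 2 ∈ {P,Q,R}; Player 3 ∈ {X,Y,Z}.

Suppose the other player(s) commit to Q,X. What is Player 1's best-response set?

u_1(A vs Q,X) = 1
u_1(B vs Q,X) = 3
u_1(C vs Q,X) = 1
max payoff 3 at {B}

P1 best: {B}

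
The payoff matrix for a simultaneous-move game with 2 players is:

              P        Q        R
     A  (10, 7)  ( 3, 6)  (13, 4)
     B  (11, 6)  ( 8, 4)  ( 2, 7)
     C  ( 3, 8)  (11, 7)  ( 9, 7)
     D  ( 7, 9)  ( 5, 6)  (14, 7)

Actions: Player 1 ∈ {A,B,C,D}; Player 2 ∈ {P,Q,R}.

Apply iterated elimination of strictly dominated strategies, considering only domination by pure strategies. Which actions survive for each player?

P2 drop Q (P beats it: A:7>6 B:6>4 C:8>7 D:9>6)
P1 drop C (A beats it: P:10>3 R:13>9)
P1→{A,B,D} P2→{P,R}

Remaining: P1:{A,B,D} P2:{P,R}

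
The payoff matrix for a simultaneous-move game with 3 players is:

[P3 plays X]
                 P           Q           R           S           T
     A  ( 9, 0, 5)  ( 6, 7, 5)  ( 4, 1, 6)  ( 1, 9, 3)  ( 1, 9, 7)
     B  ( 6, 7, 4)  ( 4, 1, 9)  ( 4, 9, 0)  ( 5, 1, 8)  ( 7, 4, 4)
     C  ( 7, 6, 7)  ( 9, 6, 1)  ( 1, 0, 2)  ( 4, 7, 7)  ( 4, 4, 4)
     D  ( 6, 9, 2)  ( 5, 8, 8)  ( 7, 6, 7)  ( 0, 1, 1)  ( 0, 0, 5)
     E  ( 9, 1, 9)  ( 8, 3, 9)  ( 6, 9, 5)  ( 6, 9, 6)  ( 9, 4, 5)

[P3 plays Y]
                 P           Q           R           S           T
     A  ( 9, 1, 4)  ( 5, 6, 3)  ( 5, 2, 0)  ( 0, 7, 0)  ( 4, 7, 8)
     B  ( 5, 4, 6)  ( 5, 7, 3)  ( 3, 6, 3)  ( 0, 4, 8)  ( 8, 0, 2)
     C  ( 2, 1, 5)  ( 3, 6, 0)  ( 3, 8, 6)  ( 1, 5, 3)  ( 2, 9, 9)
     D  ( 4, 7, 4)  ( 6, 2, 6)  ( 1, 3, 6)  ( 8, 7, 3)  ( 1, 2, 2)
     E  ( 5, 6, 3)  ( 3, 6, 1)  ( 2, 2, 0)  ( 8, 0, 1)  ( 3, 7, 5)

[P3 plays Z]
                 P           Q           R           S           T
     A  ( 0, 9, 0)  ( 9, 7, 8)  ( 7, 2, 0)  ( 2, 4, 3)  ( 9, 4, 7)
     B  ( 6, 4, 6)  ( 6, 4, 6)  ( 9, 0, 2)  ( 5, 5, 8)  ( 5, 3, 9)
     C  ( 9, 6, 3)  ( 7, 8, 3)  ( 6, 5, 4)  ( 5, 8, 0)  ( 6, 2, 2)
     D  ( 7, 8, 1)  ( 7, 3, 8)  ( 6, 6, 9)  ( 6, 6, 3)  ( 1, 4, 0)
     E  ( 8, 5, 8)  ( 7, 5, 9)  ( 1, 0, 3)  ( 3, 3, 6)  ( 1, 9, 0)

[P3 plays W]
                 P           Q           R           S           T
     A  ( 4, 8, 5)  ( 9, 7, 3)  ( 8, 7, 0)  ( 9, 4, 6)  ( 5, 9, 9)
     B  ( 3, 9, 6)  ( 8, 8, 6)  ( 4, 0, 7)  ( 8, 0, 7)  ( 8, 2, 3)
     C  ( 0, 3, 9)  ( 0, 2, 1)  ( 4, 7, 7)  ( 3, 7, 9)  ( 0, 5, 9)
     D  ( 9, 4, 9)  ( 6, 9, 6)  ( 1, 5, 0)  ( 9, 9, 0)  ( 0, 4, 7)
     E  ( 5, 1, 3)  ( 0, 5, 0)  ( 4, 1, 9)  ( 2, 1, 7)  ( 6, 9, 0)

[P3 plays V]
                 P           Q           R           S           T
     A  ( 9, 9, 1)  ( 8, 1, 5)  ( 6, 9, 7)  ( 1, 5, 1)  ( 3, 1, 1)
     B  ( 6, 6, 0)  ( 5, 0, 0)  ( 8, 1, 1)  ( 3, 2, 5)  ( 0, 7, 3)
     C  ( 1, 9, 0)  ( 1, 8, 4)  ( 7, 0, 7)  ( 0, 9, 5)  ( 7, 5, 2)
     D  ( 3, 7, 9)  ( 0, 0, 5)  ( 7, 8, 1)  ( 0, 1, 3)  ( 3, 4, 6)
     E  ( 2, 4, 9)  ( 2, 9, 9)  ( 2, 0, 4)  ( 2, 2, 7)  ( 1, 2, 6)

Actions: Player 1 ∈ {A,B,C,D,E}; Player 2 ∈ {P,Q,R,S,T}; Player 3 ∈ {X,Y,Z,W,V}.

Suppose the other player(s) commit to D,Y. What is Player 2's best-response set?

u_2(P vs D,Y) = 7
u_2(Q vs D,Y) = 2
u_2(R vs D,Y) = 3
u_2(S vs D,Y) = 7
u_2(T vs D,Y) = 2
max payoff 7 at {P,S}

BR_2 = {P,S}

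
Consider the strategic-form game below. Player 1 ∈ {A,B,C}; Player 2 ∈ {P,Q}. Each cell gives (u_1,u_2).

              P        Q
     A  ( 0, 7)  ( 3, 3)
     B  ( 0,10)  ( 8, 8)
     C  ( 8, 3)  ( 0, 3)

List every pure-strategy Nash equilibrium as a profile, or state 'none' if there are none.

Nash profiles: (C,P)

(A,P): not NE [P1→C gives 8>0]
(A,Q): not NE [P1→B gives 8>3; P2→P gives 7>3]
(B,P): not NE [P1→C gives 8>0]
(B,Q): not NE [P2→P gives 10>8]
(C,P): NE
(C,Q): not NE [P1→B gives 8>0]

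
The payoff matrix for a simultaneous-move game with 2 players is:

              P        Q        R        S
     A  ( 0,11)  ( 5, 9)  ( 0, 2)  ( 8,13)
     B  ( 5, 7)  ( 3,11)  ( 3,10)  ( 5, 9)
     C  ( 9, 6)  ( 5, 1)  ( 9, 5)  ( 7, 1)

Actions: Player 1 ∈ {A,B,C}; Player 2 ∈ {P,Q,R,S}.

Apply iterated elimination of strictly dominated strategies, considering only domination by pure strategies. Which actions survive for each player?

Survivors P1:{A,C} P2:{P,S}

P1 drop B (C beats it: P:9>5 Q:5>3 R:9>3 S:7>5)
P2 drop Q (P beats it: A:11>9 C:6>1)
P2 drop R (P beats it: A:11>2 C:6>5)
P1→{A,C} P2→{P,S}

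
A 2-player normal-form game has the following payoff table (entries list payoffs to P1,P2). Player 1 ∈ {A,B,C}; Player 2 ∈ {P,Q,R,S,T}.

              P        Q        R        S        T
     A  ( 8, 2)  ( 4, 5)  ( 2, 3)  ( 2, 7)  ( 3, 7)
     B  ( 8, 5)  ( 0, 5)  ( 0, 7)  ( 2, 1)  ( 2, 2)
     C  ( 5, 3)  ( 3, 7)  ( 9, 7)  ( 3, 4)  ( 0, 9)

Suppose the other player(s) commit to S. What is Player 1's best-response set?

argmax u_1 = {C}

u_1(A vs S) = 2
u_1(B vs S) = 2
u_1(C vs S) = 3
max payoff 3 at {C}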